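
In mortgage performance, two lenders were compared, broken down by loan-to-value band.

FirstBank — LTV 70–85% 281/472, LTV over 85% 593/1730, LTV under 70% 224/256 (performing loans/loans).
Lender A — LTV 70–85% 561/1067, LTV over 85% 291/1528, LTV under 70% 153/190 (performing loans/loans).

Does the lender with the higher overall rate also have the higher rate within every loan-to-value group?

LTV 70–85%: FirstBank 281/472 = 59.5%, Lender A 561/1067 = 52.6% → FirstBank
LTV over 85%: FirstBank 593/1730 = 34.3%, Lender A 291/1528 = 19.0% → FirstBank
LTV under 70%: FirstBank 224/256 = 87.5%, Lender A 153/190 = 80.5% → FirstBank
Overall: FirstBank 1098/2458 = 44.7%, Lender A 1005/2785 = 36.1% → FirstBank
FirstBank wins overall and in every loan-to-value group — no reversal.

Yes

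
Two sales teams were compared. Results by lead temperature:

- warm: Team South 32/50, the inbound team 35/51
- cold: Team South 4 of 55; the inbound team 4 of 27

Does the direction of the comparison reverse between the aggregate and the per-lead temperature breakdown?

Warm: Team South 32/50 = 64.0%, the inbound team 35/51 = 68.6% → the inbound team
Cold: Team South 4/55 = 7.3%, the inbound team 4/27 = 14.8% → the inbound team
Overall: Team South 36/105 = 34.3%, the inbound team 39/78 = 50.0% → the inbound team
The inbound team wins overall and in every lead group — no reversal.

No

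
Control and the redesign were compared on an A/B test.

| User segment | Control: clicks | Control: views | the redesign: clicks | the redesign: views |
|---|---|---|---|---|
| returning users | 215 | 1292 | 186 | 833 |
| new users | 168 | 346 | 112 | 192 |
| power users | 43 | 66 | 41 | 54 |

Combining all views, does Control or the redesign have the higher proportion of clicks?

the redesign

Returning users: Control 215/1292 = 16.6%, the redesign 186/833 = 22.3% → the redesign
New users: Control 168/346 = 48.6%, the redesign 112/192 = 58.3% → the redesign
Power users: Control 43/66 = 65.2%, the redesign 41/54 = 75.9% → the redesign
Overall: Control 426/1704 = 25.0%, the redesign 339/1079 = 31.4% → the redesign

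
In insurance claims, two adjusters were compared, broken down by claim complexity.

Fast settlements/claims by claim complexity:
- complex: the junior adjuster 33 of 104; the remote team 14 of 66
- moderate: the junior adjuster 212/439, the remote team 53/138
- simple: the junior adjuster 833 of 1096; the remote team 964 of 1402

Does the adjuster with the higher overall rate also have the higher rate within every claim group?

Complex: the junior adjuster 33/104 = 31.7%, the remote team 14/66 = 21.2% → the junior adjuster
Moderate: the junior adjuster 212/439 = 48.3%, the remote team 53/138 = 38.4% → the junior adjuster
Simple: the junior adjuster 833/1096 = 76.0%, the remote team 964/1402 = 68.8% → the junior adjuster
Overall: the junior adjuster 1078/1639 = 65.8%, the remote team 1031/1606 = 64.2% → the junior adjuster
The junior adjuster wins overall and in every claim group — no reversal.

Yes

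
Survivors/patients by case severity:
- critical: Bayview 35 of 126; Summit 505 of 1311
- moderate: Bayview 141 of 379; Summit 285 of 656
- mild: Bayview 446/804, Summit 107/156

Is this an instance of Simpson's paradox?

Yes

Critical: Bayview 35/126 = 27.8%, Summit 505/1311 = 38.5% → Summit
Moderate: Bayview 141/379 = 37.2%, Summit 285/656 = 43.4% → Summit
Mild: Bayview 446/804 = 55.5%, Summit 107/156 = 68.6% → Summit
Overall: Bayview 622/1309 = 47.5%, Summit 897/2123 = 42.3% → Bayview
Summit wins each case group but Bayview wins overall — the comparison reverses. Summit's patients skew toward critical, which has a lower base rate.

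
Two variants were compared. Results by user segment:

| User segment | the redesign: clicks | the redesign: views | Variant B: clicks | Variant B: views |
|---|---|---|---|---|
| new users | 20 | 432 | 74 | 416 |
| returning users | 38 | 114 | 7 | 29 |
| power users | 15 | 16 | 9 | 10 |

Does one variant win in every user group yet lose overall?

No

New users: the redesign 20/432 = 4.6%, Variant B 74/416 = 17.8% → Variant B
Returning users: the redesign 38/114 = 33.3%, Variant B 7/29 = 24.1% → the redesign
Power users: the redesign 15/16 = 93.8%, Variant B 9/10 = 90.0% → the redesign
Overall: the redesign 73/562 = 13.0%, Variant B 90/455 = 19.8% → Variant B
Neither sweeps: the redesign wins 2 of 3 groups, Variant B wins 1. Variant B wins overall but not every group — no Simpson reversal.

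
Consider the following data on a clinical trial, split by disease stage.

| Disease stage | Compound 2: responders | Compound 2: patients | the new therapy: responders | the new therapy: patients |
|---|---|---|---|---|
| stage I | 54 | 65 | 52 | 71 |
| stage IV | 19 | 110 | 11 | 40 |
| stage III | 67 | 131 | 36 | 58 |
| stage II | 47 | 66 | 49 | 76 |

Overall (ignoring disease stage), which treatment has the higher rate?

Stage I: Compound 2 54/65 = 83.1%, the new therapy 52/71 = 73.2% → Compound 2
Stage IV: Compound 2 19/110 = 17.3%, the new therapy 11/40 = 27.5% → the new therapy
Stage III: Compound 2 67/131 = 51.1%, the new therapy 36/58 = 62.1% → the new therapy
Stage II: Compound 2 47/66 = 71.2%, the new therapy 49/76 = 64.5% → Compound 2
Overall: Compound 2 187/372 = 50.3%, the new therapy 148/245 = 60.4% → the new therapy
(Neither sweeps every disease group, but the new therapy has the higher pooled rate.)

the new therapy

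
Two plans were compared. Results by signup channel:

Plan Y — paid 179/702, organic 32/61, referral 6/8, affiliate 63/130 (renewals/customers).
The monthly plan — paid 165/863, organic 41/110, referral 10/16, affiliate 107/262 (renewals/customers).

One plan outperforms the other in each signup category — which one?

Paid: Plan Y 179/702 = 25.5%, the monthly plan 165/863 = 19.1% → Plan Y
Organic: Plan Y 32/61 = 52.5%, the monthly plan 41/110 = 37.3% → Plan Y
Referral: Plan Y 6/8 = 75.0%, the monthly plan 10/16 = 62.5% → Plan Y
Affiliate: Plan Y 63/130 = 48.5%, the monthly plan 107/262 = 40.8% → Plan Y
Plan Y has the higher rate in all 4 groups.

Plan Y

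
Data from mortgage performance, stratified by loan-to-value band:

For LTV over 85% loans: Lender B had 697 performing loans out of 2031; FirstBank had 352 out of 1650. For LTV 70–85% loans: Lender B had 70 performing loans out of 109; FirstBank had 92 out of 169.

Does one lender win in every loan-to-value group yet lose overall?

No

LTV over 85%: Lender B 697/2031 = 34.3%, FirstBank 352/1650 = 21.3% → Lender B
LTV 70–85%: Lender B 70/109 = 64.2%, FirstBank 92/169 = 54.4% → Lender B
Overall: Lender B 767/2140 = 35.8%, FirstBank 444/1819 = 24.4% → Lender B
Lender B wins overall and in every loan-to-value group — no reversal.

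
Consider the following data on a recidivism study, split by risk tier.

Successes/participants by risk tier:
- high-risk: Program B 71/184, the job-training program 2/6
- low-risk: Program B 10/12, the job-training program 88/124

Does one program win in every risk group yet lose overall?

Yes

High-risk: Program B 71/184 = 38.6%, the job-training program 2/6 = 33.3% → Program B
Low-risk: Program B 10/12 = 83.3%, the job-training program 88/124 = 71.0% → Program B
Overall: Program B 81/196 = 41.3%, the job-training program 90/130 = 69.2% → the job-training program
Program B wins each risk group but the job-training program wins overall — the comparison reverses. Program B's participants skew toward high-risk, which has a lower base rate.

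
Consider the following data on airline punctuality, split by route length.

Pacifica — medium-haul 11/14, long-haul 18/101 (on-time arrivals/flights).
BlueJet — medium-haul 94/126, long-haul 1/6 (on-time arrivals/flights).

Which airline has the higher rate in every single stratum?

Medium-haul: Pacifica 11/14 = 78.6%, BlueJet 94/126 = 74.6% → Pacifica
Long-haul: Pacifica 18/101 = 17.8%, BlueJet 1/6 = 16.7% → Pacifica
Pacifica has the higher rate in both groups.

Pacifica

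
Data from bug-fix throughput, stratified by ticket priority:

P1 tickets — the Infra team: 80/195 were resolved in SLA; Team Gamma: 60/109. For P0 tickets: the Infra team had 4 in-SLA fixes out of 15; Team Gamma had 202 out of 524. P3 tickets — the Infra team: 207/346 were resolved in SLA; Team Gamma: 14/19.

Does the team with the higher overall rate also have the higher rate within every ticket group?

No

P1: the Infra team 80/195 = 41.0%, Team Gamma 60/109 = 55.0% → Team Gamma
P0: the Infra team 4/15 = 26.7%, Team Gamma 202/524 = 38.5% → Team Gamma
P3: the Infra team 207/346 = 59.8%, Team Gamma 14/19 = 73.7% → Team Gamma
Overall: the Infra team 291/556 = 52.3%, Team Gamma 276/652 = 42.3% → the Infra team
Team Gamma wins each ticket group but the Infra team wins overall — the comparison reverses. Team Gamma's tickets skew toward P0, which has a lower base rate.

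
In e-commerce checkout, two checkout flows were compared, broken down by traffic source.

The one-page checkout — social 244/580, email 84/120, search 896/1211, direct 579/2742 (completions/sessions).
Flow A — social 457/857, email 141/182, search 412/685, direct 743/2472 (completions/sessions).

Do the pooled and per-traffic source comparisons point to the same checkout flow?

Social: the one-page checkout 244/580 = 42.1%, Flow A 457/857 = 53.3% → Flow A
Email: the one-page checkout 84/120 = 70.0%, Flow A 141/182 = 77.5% → Flow A
Search: the one-page checkout 896/1211 = 74.0%, Flow A 412/685 = 60.1% → the one-page checkout
Direct: the one-page checkout 579/2742 = 21.1%, Flow A 743/2472 = 30.1% → Flow A
Overall: the one-page checkout 1803/4653 = 38.7%, Flow A 1753/4196 = 41.8% → Flow A
Neither sweeps: the one-page checkout wins 1 of 4 groups, Flow A wins 3. Flow A wins overall but not every group — no Simpson reversal.

No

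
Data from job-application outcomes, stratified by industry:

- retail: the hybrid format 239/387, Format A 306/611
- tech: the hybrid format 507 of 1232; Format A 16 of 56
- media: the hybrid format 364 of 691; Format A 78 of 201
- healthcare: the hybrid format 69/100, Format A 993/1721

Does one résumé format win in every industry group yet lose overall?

Yes

Retail: the hybrid format 239/387 = 61.8%, Format A 306/611 = 50.1% → the hybrid format
Tech: the hybrid format 507/1232 = 41.2%, Format A 16/56 = 28.6% → the hybrid format
Media: the hybrid format 364/691 = 52.7%, Format A 78/201 = 38.8% → the hybrid format
Healthcare: the hybrid format 69/100 = 69.0%, Format A 993/1721 = 57.7% → the hybrid format
Overall: the hybrid format 1179/2410 = 48.9%, Format A 1393/2589 = 53.8% → Format A
The hybrid format wins each industry group but Format A wins overall — the comparison reverses. The hybrid format's applications skew toward tech, which has a lower base rate.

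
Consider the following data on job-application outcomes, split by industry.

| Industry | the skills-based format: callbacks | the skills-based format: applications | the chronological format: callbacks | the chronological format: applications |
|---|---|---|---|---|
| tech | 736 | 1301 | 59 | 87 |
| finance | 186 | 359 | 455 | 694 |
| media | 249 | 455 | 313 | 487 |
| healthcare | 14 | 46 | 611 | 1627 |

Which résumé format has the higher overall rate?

the skills-based format

Tech: the skills-based format 736/1301 = 56.6%, the chronological format 59/87 = 67.8% → the chronological format
Finance: the skills-based format 186/359 = 51.8%, the chronological format 455/694 = 65.6% → the chronological format
Media: the skills-based format 249/455 = 54.7%, the chronological format 313/487 = 64.3% → the chronological format
Healthcare: the skills-based format 14/46 = 30.4%, the chronological format 611/1627 = 37.6% → the chronological format
Overall: the skills-based format 1185/2161 = 54.8%, the chronological format 1438/2895 = 49.7% → the skills-based format
(The chronological format wins every industry group but the skills-based format wins overall — the chronological format's applications skew toward the low-rate healthcare group.)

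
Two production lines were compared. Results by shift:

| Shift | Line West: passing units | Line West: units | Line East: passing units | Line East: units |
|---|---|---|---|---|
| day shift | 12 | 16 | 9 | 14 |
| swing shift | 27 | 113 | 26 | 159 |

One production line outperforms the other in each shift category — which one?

Line West

Day shift: Line West 12/16 = 75.0%, Line East 9/14 = 64.3% → Line West
Swing shift: Line West 27/113 = 23.9%, Line East 26/159 = 16.4% → Line West
Line West has the higher rate in both groups.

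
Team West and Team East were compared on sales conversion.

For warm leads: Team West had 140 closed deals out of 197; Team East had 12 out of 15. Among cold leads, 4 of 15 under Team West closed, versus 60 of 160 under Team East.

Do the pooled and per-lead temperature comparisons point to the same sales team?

No

Warm: Team West 140/197 = 71.1%, Team East 12/15 = 80.0% → Team East
Cold: Team West 4/15 = 26.7%, Team East 60/160 = 37.5% → Team East
Overall: Team West 144/212 = 67.9%, Team East 72/175 = 41.1% → Team West
Team East wins each lead group but Team West wins overall — the comparison reverses. Team East's leads skew toward cold, which has a lower base rate.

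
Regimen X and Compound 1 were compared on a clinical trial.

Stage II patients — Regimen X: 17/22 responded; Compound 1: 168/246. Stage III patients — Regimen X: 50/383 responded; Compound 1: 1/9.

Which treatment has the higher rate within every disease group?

Stage II: Regimen X 17/22 = 77.3%, Compound 1 168/246 = 68.3% → Regimen X
Stage III: Regimen X 50/383 = 13.1%, Compound 1 1/9 = 11.1% → Regimen X
Regimen X has the higher rate in both groups.

Regimen X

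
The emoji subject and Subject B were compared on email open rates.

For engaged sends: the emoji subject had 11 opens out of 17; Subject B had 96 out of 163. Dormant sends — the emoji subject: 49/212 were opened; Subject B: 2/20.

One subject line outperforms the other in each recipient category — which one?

the emoji subject

Engaged: the emoji subject 11/17 = 64.7%, Subject B 96/163 = 58.9% → the emoji subject
Dormant: the emoji subject 49/212 = 23.1%, Subject B 2/20 = 10.0% → the emoji subject
The emoji subject has the higher rate in both groups.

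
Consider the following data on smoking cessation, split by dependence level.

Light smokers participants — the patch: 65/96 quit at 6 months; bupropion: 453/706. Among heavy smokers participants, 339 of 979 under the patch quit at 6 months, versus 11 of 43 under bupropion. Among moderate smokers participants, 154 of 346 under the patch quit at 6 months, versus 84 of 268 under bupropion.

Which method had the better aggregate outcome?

Light smokers: the patch 65/96 = 67.7%, bupropion 453/706 = 64.2% → the patch
Heavy smokers: the patch 339/979 = 34.6%, bupropion 11/43 = 25.6% → the patch
Moderate smokers: the patch 154/346 = 44.5%, bupropion 84/268 = 31.3% → the patch
Overall: the patch 558/1421 = 39.3%, bupropion 548/1017 = 53.9% → bupropion
(The patch wins every dependence group but bupropion wins overall — the patch's participants skew toward the low-rate heavy smokers group.)

bupropion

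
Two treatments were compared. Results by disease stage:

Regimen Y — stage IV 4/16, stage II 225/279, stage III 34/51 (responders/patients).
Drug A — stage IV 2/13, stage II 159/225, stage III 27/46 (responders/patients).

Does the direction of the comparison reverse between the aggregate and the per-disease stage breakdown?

No

Stage IV: Regimen Y 4/16 = 25.0%, Drug A 2/13 = 15.4% → Regimen Y
Stage II: Regimen Y 225/279 = 80.6%, Drug A 159/225 = 70.7% → Regimen Y
Stage III: Regimen Y 34/51 = 66.7%, Drug A 27/46 = 58.7% → Regimen Y
Overall: Regimen Y 263/346 = 76.0%, Drug A 188/284 = 66.2% → Regimen Y
Regimen Y wins overall and in every disease group — no reversal.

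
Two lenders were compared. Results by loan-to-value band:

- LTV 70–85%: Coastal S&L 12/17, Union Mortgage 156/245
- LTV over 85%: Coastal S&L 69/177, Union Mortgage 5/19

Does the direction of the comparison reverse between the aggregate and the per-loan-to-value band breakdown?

Yes

LTV 70–85%: Coastal S&L 12/17 = 70.6%, Union Mortgage 156/245 = 63.7% → Coastal S&L
LTV over 85%: Coastal S&L 69/177 = 39.0%, Union Mortgage 5/19 = 26.3% → Coastal S&L
Overall: Coastal S&L 81/194 = 41.8%, Union Mortgage 161/264 = 61.0% → Union Mortgage
Coastal S&L wins each loan-to-value group but Union Mortgage wins overall — the comparison reverses. Coastal S&L's loans skew toward LTV over 85%, which has a lower base rate.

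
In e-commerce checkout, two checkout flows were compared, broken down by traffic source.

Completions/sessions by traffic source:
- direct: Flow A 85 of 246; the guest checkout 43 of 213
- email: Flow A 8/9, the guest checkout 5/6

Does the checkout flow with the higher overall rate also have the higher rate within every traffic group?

Direct: Flow A 85/246 = 34.6%, the guest checkout 43/213 = 20.2% → Flow A
Email: Flow A 8/9 = 88.9%, the guest checkout 5/6 = 83.3% → Flow A
Overall: Flow A 93/255 = 36.5%, the guest checkout 48/219 = 21.9% → Flow A
Flow A wins overall and in every traffic group — no reversal.

Yes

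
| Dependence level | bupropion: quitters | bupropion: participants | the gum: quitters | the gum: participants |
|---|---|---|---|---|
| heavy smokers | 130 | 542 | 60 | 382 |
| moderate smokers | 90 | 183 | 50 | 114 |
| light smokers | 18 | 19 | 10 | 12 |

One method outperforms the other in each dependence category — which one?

Heavy smokers: bupropion 130/542 = 24.0%, the gum 60/382 = 15.7% → bupropion
Moderate smokers: bupropion 90/183 = 49.2%, the gum 50/114 = 43.9% → bupropion
Light smokers: bupropion 18/19 = 94.7%, the gum 10/12 = 83.3% → bupropion
Bupropion has the higher rate in all 3 groups.

bupropion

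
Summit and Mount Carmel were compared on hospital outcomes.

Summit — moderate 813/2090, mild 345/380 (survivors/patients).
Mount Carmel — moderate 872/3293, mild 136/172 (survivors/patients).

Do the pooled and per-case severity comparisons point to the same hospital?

Moderate: Summit 813/2090 = 38.9%, Mount Carmel 872/3293 = 26.5% → Summit
Mild: Summit 345/380 = 90.8%, Mount Carmel 136/172 = 79.1% → Summit
Overall: Summit 1158/2470 = 46.9%, Mount Carmel 1008/3465 = 29.1% → Summit
Summit wins overall and in every case group — no reversal.

Yes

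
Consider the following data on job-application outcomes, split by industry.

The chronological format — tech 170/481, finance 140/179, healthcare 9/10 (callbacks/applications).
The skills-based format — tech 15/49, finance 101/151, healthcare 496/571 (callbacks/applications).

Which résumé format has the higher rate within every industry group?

Tech: the chronological format 170/481 = 35.3%, the skills-based format 15/49 = 30.6% → the chronological format
Finance: the chronological format 140/179 = 78.2%, the skills-based format 101/151 = 66.9% → the chronological format
Healthcare: the chronological format 9/10 = 90.0%, the skills-based format 496/571 = 86.9% → the chronological format
The chronological format has the higher rate in all 3 groups.

the chronological format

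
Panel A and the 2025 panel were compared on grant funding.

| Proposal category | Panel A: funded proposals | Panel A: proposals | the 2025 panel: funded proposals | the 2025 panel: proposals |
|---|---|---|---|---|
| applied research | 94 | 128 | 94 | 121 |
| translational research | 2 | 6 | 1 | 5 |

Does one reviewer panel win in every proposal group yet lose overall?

No

Applied research: Panel A 94/128 = 73.4%, the 2025 panel 94/121 = 77.7% → the 2025 panel
Translational research: Panel A 2/6 = 33.3%, the 2025 panel 1/5 = 20.0% → Panel A
Overall: Panel A 96/134 = 71.6%, the 2025 panel 95/126 = 75.4% → the 2025 panel
Neither sweeps: Panel A wins 1 of 2 groups, the 2025 panel wins 1. The 2025 panel wins overall but not every group — no Simpson reversal.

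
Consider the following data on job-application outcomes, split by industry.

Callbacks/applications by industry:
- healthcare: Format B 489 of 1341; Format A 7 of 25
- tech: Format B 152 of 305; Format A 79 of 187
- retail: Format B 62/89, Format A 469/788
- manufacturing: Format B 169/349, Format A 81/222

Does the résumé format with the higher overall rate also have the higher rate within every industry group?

Healthcare: Format B 489/1341 = 36.5%, Format A 7/25 = 28.0% → Format B
Tech: Format B 152/305 = 49.8%, Format A 79/187 = 42.2% → Format B
Retail: Format B 62/89 = 69.7%, Format A 469/788 = 59.5% → Format B
Manufacturing: Format B 169/349 = 48.4%, Format A 81/222 = 36.5% → Format B
Overall: Format B 872/2084 = 41.8%, Format A 636/1222 = 52.0% → Format A
Format B wins each industry group but Format A wins overall — the comparison reverses. Format B's applications skew toward healthcare, which has a lower base rate.

No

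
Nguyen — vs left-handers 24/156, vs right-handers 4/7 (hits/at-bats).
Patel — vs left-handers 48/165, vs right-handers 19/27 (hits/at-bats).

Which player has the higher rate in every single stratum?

Vs left-handers: Nguyen 24/156 = 15.4%, Patel 48/165 = 29.1% → Patel
Vs right-handers: Nguyen 4/7 = 57.1%, Patel 19/27 = 70.4% → Patel
Patel has the higher rate in both groups.

Patel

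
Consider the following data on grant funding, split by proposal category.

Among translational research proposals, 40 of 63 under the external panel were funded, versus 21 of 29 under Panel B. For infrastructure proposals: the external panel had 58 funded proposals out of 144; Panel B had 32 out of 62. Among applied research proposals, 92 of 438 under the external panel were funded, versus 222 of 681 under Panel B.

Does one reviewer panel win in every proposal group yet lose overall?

Translational research: the external panel 40/63 = 63.5%, Panel B 21/29 = 72.4% → Panel B
Infrastructure: the external panel 58/144 = 40.3%, Panel B 32/62 = 51.6% → Panel B
Applied research: the external panel 92/438 = 21.0%, Panel B 222/681 = 32.6% → Panel B
Overall: the external panel 190/645 = 29.5%, Panel B 275/772 = 35.6% → Panel B
Panel B wins overall and in every proposal group — no reversal.

No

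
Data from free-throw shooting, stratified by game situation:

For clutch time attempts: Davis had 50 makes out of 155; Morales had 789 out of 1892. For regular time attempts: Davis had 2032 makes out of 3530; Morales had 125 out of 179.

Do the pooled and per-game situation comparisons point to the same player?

Clutch time: Davis 50/155 = 32.3%, Morales 789/1892 = 41.7% → Morales
Regular time: Davis 2032/3530 = 57.6%, Morales 125/179 = 69.8% → Morales
Overall: Davis 2082/3685 = 56.5%, Morales 914/2071 = 44.1% → Davis
Morales wins each game group but Davis wins overall — the comparison reverses. Morales's attempts skew toward clutch time, which has a lower base rate.

No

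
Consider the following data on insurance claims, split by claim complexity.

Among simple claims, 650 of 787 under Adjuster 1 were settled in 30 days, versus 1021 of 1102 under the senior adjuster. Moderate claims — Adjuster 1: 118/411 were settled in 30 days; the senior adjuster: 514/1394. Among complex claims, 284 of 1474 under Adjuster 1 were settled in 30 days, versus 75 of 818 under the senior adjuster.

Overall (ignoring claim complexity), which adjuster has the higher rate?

the senior adjuster

Simple: Adjuster 1 650/787 = 82.6%, the senior adjuster 1021/1102 = 92.6% → the senior adjuster
Moderate: Adjuster 1 118/411 = 28.7%, the senior adjuster 514/1394 = 36.9% → the senior adjuster
Complex: Adjuster 1 284/1474 = 19.3%, the senior adjuster 75/818 = 9.2% → Adjuster 1
Overall: Adjuster 1 1052/2672 = 39.4%, the senior adjuster 1610/3314 = 48.6% → the senior adjuster
(Neither sweeps every claim group, but the senior adjuster has the higher pooled rate.)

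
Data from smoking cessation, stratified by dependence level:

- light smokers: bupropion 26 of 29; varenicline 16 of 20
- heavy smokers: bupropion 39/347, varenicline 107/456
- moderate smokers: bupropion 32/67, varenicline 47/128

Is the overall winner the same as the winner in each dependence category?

No

Light smokers: bupropion 26/29 = 89.7%, varenicline 16/20 = 80.0% → bupropion
Heavy smokers: bupropion 39/347 = 11.2%, varenicline 107/456 = 23.5% → varenicline
Moderate smokers: bupropion 32/67 = 47.8%, varenicline 47/128 = 36.7% → bupropion
Overall: bupropion 97/443 = 21.9%, varenicline 170/604 = 28.1% → varenicline
Neither sweeps: bupropion wins 2 of 3 groups, varenicline wins 1. Varenicline wins overall but not every group — no Simpson reversal.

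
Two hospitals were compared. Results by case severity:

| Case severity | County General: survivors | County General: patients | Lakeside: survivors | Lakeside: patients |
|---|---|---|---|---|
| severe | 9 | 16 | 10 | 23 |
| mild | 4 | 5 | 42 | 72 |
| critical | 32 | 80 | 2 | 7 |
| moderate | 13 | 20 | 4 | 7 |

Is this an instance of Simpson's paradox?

Severe: County General 9/16 = 56.2%, Lakeside 10/23 = 43.5% → County General
Mild: County General 4/5 = 80.0%, Lakeside 42/72 = 58.3% → County General
Critical: County General 32/80 = 40.0%, Lakeside 2/7 = 28.6% → County General
Moderate: County General 13/20 = 65.0%, Lakeside 4/7 = 57.1% → County General
Overall: County General 58/121 = 47.9%, Lakeside 58/109 = 53.2% → Lakeside
County General wins each case group but Lakeside wins overall — the comparison reverses. County General's patients skew toward critical, which has a lower base rate.

Yes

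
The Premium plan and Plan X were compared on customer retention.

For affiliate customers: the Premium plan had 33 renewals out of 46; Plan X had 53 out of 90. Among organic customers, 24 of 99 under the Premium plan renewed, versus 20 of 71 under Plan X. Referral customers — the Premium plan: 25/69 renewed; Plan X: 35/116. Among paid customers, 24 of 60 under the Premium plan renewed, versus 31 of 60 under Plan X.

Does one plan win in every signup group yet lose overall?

No

Affiliate: the Premium plan 33/46 = 71.7%, Plan X 53/90 = 58.9% → the Premium plan
Organic: the Premium plan 24/99 = 24.2%, Plan X 20/71 = 28.2% → Plan X
Referral: the Premium plan 25/69 = 36.2%, Plan X 35/116 = 30.2% → the Premium plan
Paid: the Premium plan 24/60 = 40.0%, Plan X 31/60 = 51.7% → Plan X
Overall: the Premium plan 106/274 = 38.7%, Plan X 139/337 = 41.2% → Plan X
Neither sweeps: the Premium plan wins 2 of 4 groups, Plan X wins 2. Plan X wins overall but not every group — no Simpson reversal.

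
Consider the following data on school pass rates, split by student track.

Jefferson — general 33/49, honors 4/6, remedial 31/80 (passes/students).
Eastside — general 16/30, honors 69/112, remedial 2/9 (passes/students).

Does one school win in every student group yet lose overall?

Yes

General: Jefferson 33/49 = 67.3%, Eastside 16/30 = 53.3% → Jefferson
Honors: Jefferson 4/6 = 66.7%, Eastside 69/112 = 61.6% → Jefferson
Remedial: Jefferson 31/80 = 38.8%, Eastside 2/9 = 22.2% → Jefferson
Overall: Jefferson 68/135 = 50.4%, Eastside 87/151 = 57.6% → Eastside
Jefferson wins each student group but Eastside wins overall — the comparison reverses. Jefferson's students skew toward remedial, which has a lower base rate.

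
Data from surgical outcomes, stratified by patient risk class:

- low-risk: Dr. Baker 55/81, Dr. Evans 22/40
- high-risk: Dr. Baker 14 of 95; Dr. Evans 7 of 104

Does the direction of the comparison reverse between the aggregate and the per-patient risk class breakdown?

No

Low-risk: Dr. Baker 55/81 = 67.9%, Dr. Evans 22/40 = 55.0% → Dr. Baker
High-risk: Dr. Baker 14/95 = 14.7%, Dr. Evans 7/104 = 6.7% → Dr. Baker
Overall: Dr. Baker 69/176 = 39.2%, Dr. Evans 29/144 = 20.1% → Dr. Baker
Dr. Baker wins overall and in every patient risk group — no reversal.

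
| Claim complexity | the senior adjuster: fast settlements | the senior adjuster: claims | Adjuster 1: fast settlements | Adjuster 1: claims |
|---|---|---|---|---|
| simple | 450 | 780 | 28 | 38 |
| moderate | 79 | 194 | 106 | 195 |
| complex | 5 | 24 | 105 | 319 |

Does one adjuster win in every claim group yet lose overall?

Yes

Simple: the senior adjuster 450/780 = 57.7%, Adjuster 1 28/38 = 73.7% → Adjuster 1
Moderate: the senior adjuster 79/194 = 40.7%, Adjuster 1 106/195 = 54.4% → Adjuster 1
Complex: the senior adjuster 5/24 = 20.8%, Adjuster 1 105/319 = 32.9% → Adjuster 1
Overall: the senior adjuster 534/998 = 53.5%, Adjuster 1 239/552 = 43.3% → the senior adjuster
Adjuster 1 wins each claim group but the senior adjuster wins overall — the comparison reverses. Adjuster 1's claims skew toward complex, which has a lower base rate.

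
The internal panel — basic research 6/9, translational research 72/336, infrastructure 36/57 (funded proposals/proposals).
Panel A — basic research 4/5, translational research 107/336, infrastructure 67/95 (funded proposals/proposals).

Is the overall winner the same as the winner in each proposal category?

Yes

Basic research: the internal panel 6/9 = 66.7%, Panel A 4/5 = 80.0% → Panel A
Translational research: the internal panel 72/336 = 21.4%, Panel A 107/336 = 31.8% → Panel A
Infrastructure: the internal panel 36/57 = 63.2%, Panel A 67/95 = 70.5% → Panel A
Overall: the internal panel 114/402 = 28.4%, Panel A 178/436 = 40.8% → Panel A
Panel A wins overall and in every proposal group — no reversal.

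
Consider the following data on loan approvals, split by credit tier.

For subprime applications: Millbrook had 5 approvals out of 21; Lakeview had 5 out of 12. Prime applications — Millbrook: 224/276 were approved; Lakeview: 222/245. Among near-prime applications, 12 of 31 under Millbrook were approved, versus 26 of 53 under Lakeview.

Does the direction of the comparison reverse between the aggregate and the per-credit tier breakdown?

No

Subprime: Millbrook 5/21 = 23.8%, Lakeview 5/12 = 41.7% → Lakeview
Prime: Millbrook 224/276 = 81.2%, Lakeview 222/245 = 90.6% → Lakeview
Near-prime: Millbrook 12/31 = 38.7%, Lakeview 26/53 = 49.1% → Lakeview
Overall: Millbrook 241/328 = 73.5%, Lakeview 253/310 = 81.6% → Lakeview
Lakeview wins overall and in every credit group — no reversal.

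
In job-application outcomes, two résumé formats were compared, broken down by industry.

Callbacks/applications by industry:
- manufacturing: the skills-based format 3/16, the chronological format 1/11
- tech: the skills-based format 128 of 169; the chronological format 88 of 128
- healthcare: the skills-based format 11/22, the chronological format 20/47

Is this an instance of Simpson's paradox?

No

Manufacturing: the skills-based format 3/16 = 18.8%, the chronological format 1/11 = 9.1% → the skills-based format
Tech: the skills-based format 128/169 = 75.7%, the chronological format 88/128 = 68.8% → the skills-based format
Healthcare: the skills-based format 11/22 = 50.0%, the chronological format 20/47 = 42.6% → the skills-based format
Overall: the skills-based format 142/207 = 68.6%, the chronological format 109/186 = 58.6% → the skills-based format
The skills-based format wins overall and in every industry group — no reversal.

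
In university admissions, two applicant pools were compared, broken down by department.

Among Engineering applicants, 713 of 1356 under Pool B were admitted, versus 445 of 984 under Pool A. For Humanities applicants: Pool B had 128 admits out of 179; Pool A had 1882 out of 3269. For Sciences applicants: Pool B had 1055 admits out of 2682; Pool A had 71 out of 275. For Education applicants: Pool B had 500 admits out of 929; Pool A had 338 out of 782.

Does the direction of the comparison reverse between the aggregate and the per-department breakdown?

Yes

Engineering: Pool B 713/1356 = 52.6%, Pool A 445/984 = 45.2% → Pool B
Humanities: Pool B 128/179 = 71.5%, Pool A 1882/3269 = 57.6% → Pool B
Sciences: Pool B 1055/2682 = 39.3%, Pool A 71/275 = 25.8% → Pool B
Education: Pool B 500/929 = 53.8%, Pool A 338/782 = 43.2% → Pool B
Overall: Pool B 2396/5146 = 46.6%, Pool A 2736/5310 = 51.5% → Pool A
Pool B wins each department group but Pool A wins overall — the comparison reverses. Pool B's applicants skew toward Sciences, which has a lower base rate.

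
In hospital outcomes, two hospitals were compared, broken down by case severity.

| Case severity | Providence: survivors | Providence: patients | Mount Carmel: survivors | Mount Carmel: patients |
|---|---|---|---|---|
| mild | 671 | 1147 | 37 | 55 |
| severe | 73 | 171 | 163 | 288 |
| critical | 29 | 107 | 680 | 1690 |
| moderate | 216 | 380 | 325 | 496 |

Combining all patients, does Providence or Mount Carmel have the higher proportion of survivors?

Providence

Mild: Providence 671/1147 = 58.5%, Mount Carmel 37/55 = 67.3% → Mount Carmel
Severe: Providence 73/171 = 42.7%, Mount Carmel 163/288 = 56.6% → Mount Carmel
Critical: Providence 29/107 = 27.1%, Mount Carmel 680/1690 = 40.2% → Mount Carmel
Moderate: Providence 216/380 = 56.8%, Mount Carmel 325/496 = 65.5% → Mount Carmel
Overall: Providence 989/1805 = 54.8%, Mount Carmel 1205/2529 = 47.6% → Providence
(Mount Carmel wins every case group but Providence wins overall — Mount Carmel's patients skew toward the low-rate critical group.)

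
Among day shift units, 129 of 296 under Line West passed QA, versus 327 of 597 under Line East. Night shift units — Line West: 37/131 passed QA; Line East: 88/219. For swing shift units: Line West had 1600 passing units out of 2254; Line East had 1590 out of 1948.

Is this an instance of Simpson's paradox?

Day shift: Line West 129/296 = 43.6%, Line East 327/597 = 54.8% → Line East
Night shift: Line West 37/131 = 28.2%, Line East 88/219 = 40.2% → Line East
Swing shift: Line West 1600/2254 = 71.0%, Line East 1590/1948 = 81.6% → Line East
Overall: Line West 1766/2681 = 65.9%, Line East 2005/2764 = 72.5% → Line East
Line East wins overall and in every shift group — no reversal.

No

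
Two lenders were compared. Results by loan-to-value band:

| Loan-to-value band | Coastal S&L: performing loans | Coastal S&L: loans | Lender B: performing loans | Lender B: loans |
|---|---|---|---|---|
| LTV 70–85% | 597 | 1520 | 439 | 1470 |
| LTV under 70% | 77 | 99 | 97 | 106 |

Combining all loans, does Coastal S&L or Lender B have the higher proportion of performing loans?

Coastal S&L

LTV 70–85%: Coastal S&L 597/1520 = 39.3%, Lender B 439/1470 = 29.9% → Coastal S&L
LTV under 70%: Coastal S&L 77/99 = 77.8%, Lender B 97/106 = 91.5% → Lender B
Overall: Coastal S&L 674/1619 = 41.6%, Lender B 536/1576 = 34.0% → Coastal S&L
(Neither sweeps every loan-to-value group, but Coastal S&L has the higher pooled rate.)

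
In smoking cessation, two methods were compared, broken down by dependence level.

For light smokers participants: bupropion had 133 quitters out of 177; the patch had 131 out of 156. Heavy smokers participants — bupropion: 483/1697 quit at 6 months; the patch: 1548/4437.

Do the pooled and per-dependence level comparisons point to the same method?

Light smokers: bupropion 133/177 = 75.1%, the patch 131/156 = 84.0% → the patch
Heavy smokers: bupropion 483/1697 = 28.5%, the patch 1548/4437 = 34.9% → the patch
Overall: bupropion 616/1874 = 32.9%, the patch 1679/4593 = 36.6% → the patch
The patch wins overall and in every dependence group — no reversal.

Yes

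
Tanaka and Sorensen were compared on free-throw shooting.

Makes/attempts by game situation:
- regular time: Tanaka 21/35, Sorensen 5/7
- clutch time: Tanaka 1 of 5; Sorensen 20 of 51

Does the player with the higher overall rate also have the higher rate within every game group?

No

Regular time: Tanaka 21/35 = 60.0%, Sorensen 5/7 = 71.4% → Sorensen
Clutch time: Tanaka 1/5 = 20.0%, Sorensen 20/51 = 39.2% → Sorensen
Overall: Tanaka 22/40 = 55.0%, Sorensen 25/58 = 43.1% → Tanaka
Sorensen wins each game group but Tanaka wins overall — the comparison reverses. Sorensen's attempts skew toward clutch time, which has a lower base rate.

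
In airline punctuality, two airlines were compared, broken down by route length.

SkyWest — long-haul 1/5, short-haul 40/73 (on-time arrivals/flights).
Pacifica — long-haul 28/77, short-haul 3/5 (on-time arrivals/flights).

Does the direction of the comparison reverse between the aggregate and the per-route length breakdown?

Yes

Long-haul: SkyWest 1/5 = 20.0%, Pacifica 28/77 = 36.4% → Pacifica
Short-haul: SkyWest 40/73 = 54.8%, Pacifica 3/5 = 60.0% → Pacifica
Overall: SkyWest 41/78 = 52.6%, Pacifica 31/82 = 37.8% → SkyWest
Pacifica wins each route group but SkyWest wins overall — the comparison reverses. Pacifica's flights skew toward long-haul, which has a lower base rate.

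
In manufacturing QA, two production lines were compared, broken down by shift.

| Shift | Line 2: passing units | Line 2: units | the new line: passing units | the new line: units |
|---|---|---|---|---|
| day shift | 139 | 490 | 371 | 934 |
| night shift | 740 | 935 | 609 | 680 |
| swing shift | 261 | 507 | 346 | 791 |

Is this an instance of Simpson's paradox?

Day shift: Line 2 139/490 = 28.4%, the new line 371/934 = 39.7% → the new line
Night shift: Line 2 740/935 = 79.1%, the new line 609/680 = 89.6% → the new line
Swing shift: Line 2 261/507 = 51.5%, the new line 346/791 = 43.7% → Line 2
Overall: Line 2 1140/1932 = 59.0%, the new line 1326/2405 = 55.1% → Line 2
Neither sweeps: Line 2 wins 1 of 3 groups, the new line wins 2. Line 2 wins overall but not every group — no Simpson reversal.

No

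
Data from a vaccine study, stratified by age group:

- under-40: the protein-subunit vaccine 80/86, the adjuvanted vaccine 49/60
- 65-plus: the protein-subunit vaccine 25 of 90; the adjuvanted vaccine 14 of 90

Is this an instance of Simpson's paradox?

No

Under-40: the protein-subunit vaccine 80/86 = 93.0%, the adjuvanted vaccine 49/60 = 81.7% → the protein-subunit vaccine
65-plus: the protein-subunit vaccine 25/90 = 27.8%, the adjuvanted vaccine 14/90 = 15.6% → the protein-subunit vaccine
Overall: the protein-subunit vaccine 105/176 = 59.7%, the adjuvanted vaccine 63/150 = 42.0% → the protein-subunit vaccine
The protein-subunit vaccine wins overall and in every age group — no reversal.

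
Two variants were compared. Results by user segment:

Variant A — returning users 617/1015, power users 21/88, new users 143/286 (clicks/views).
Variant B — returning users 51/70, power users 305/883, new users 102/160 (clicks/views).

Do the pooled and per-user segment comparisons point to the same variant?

No

Returning users: Variant A 617/1015 = 60.8%, Variant B 51/70 = 72.9% → Variant B
Power users: Variant A 21/88 = 23.9%, Variant B 305/883 = 34.5% → Variant B
New users: Variant A 143/286 = 50.0%, Variant B 102/160 = 63.8% → Variant B
Overall: Variant A 781/1389 = 56.2%, Variant B 458/1113 = 41.2% → Variant A
Variant B wins each user group but Variant A wins overall — the comparison reverses. Variant B's views skew toward power users, which has a lower base rate.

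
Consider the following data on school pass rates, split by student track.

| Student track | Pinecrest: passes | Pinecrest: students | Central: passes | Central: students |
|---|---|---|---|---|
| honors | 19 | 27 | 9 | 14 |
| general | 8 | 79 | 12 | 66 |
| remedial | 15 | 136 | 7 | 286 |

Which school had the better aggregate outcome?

Honors: Pinecrest 19/27 = 70.4%, Central 9/14 = 64.3% → Pinecrest
General: Pinecrest 8/79 = 10.1%, Central 12/66 = 18.2% → Central
Remedial: Pinecrest 15/136 = 11.0%, Central 7/286 = 2.4% → Pinecrest
Overall: Pinecrest 42/242 = 17.4%, Central 28/366 = 7.7% → Pinecrest
(Neither sweeps every student group, but Pinecrest has the higher pooled rate.)

Pinecrest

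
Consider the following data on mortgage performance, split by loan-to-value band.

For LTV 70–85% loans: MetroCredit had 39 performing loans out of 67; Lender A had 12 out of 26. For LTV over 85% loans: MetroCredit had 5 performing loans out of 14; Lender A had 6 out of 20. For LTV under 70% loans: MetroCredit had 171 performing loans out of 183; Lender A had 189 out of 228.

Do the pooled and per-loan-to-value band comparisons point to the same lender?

Yes

LTV 70–85%: MetroCredit 39/67 = 58.2%, Lender A 12/26 = 46.2% → MetroCredit
LTV over 85%: MetroCredit 5/14 = 35.7%, Lender A 6/20 = 30.0% → MetroCredit
LTV under 70%: MetroCredit 171/183 = 93.4%, Lender A 189/228 = 82.9% → MetroCredit
Overall: MetroCredit 215/264 = 81.4%, Lender A 207/274 = 75.5% → MetroCredit
MetroCredit wins overall and in every loan-to-value group — no reversal.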